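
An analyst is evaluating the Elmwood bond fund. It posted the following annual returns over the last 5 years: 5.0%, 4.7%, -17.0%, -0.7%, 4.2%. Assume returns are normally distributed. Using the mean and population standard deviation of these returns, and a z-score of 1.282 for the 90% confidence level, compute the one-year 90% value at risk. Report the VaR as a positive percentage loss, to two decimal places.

11.51

r̄ = (5 + 4.7 − 17 − 0.7 + 4.2) / 5 = -0.7600%
Population std dev = √[351.3320 / 5] = 8.3825%
VaR = −(r̄ − z·σ) = −(-0.7600 − 1.282 × 8.3825) = −(-11.5064) = 11.5064%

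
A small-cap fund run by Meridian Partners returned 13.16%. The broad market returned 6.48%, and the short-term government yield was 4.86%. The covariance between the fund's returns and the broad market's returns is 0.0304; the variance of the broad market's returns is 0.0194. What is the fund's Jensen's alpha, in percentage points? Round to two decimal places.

β = Cov / Var = 0.0304 / 0.0194 = 1.5670
E[R] = Rf + β(Rm − Rf) = 4.86% + 1.5670 × (6.48% − 4.86%) = 7.3985%
α = Rp − E[R] = 13.16% − 7.3985% = 5.7615

5.76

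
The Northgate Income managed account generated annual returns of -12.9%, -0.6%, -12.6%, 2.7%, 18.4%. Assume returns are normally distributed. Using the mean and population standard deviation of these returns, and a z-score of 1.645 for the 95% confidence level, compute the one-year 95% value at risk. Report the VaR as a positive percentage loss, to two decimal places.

19.99

Mean return r̄ = -5.00 / 5 = -1.0000%
Population std dev = √[666.3800 / 5] = 11.5445%
VaR = −(r̄ − z·σ) = −(-1.0000 − 1.645 × 11.5445) = −(-19.9907) = 19.9907%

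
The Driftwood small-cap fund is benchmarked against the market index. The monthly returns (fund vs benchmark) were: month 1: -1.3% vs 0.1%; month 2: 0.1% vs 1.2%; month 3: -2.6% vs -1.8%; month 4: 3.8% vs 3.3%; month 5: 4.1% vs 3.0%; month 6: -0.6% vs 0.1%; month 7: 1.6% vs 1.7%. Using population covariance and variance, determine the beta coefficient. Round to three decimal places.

1.385

r̄p = 0.7286%,  r̄m = 1.0857%
Cov = Σ(rp − r̄p)(rm − r̄m) / 7 = 3.8047
Var(rm) = Σ(rm − r̄m)² / 7 = 2.7469
β = Cov / Var = 3.8047 / 2.7469 = 1.3851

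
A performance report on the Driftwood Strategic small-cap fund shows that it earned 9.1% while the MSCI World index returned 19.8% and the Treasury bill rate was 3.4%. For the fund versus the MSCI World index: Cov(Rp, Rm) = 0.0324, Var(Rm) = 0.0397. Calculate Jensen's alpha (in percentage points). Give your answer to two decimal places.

β = Cov / Var = 0.0324 / 0.0397 = 0.8161
E[R] = Rf + β(Rm − Rf) = 3.4% + 0.8161 × (19.8% − 3.4%) = 16.7840%
α = Rp − E[R] = 9.1% − 16.7840% = -7.6840

-7.68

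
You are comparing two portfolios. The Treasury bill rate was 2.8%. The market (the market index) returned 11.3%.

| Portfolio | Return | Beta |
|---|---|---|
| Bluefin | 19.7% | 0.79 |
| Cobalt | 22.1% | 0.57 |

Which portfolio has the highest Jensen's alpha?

Bluefin: α = 19.7% − [2.8% + 0.79 × (11.3% − 2.8%)] = 10.185
Cobalt: α = 22.1% − [2.8% + 0.57 × (11.3% − 2.8%)] = 14.455
Highest: Cobalt (14.455).

Cobalt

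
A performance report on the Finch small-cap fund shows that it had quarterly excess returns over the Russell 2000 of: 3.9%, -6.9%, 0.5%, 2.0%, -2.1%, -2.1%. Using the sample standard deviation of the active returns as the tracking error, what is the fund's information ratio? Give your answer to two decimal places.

μ = (3.9 − 6.9 + 0.5 + 2 − 2.1 − 2.1) / 6 = -0.7833%
Σ(r − μ)² = (3.9 − (-0.7833))² + (-6.9 − (-0.7833))² + … = 72.2083
σ = √[72.2083 / 5] = 3.8002%
IR = μ / tracking error = -0.7833 / 3.8002 = -0.2061

-0.21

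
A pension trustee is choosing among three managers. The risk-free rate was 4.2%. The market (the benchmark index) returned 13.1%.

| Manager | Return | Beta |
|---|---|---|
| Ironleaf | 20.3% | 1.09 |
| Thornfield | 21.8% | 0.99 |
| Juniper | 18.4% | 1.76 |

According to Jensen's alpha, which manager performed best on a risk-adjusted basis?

Ironleaf: α = 20.3% − [4.2% + 1.09 × (13.1% − 4.2%)] = 6.399
Thornfield: α = 21.8% − [4.2% + 0.99 × (13.1% − 4.2%)] = 8.789
Juniper: α = 18.4% − [4.2% + 1.76 × (13.1% − 4.2%)] = -1.464
Highest: Thornfield (8.789).

Thornfield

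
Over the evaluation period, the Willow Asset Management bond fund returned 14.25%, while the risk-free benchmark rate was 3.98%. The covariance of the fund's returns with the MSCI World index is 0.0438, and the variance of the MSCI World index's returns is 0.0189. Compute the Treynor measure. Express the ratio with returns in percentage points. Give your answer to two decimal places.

4.43

β = Cov / Var = 0.0438 / 0.0189 = 2.3175
Treynor = (Rp − Rf) / β = (14.25% − 3.98%) / 2.3175 = 10.27 / 2.3175 = 4.4315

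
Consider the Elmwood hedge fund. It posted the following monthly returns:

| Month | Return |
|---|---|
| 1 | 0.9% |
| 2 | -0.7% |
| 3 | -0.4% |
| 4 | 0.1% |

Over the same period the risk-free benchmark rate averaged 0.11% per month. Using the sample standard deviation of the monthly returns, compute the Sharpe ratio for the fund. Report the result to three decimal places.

-0.193

r̄ = (0.9 − 0.7 − 0.4 + 0.1) / 4 = -0.10 / 4 = -0.0250%
Sample σ = √[Σ(r − r̄)² / 3] = √[1.4675 / 3] = √0.4892 = 0.6994%
Sharpe = (r̄ − rf) / σ = (-0.0250 − 0.11) / 0.6994 = -0.1350 / 0.6994 = -0.1930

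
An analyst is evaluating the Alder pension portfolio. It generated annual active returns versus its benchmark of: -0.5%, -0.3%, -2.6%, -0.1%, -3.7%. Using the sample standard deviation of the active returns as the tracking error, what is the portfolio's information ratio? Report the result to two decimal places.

-0.89

μ = (-0.5 − 0.3 − 2.6 − 0.1 − 3.7) / 5 = -1.4400%
Σ(r − μ)² = (-0.5 − (-1.4400))² + (-0.3 − (-1.4400))² + … = 10.4320
sample σ = √(10.4320 / 4) = √2.6080 = 1.6149%
IR = μ / tracking error = -1.4400 / 1.6149 = -0.8917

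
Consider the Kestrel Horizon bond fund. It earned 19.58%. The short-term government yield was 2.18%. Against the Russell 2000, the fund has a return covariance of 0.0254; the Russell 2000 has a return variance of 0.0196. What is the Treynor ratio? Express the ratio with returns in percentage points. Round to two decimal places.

β = Cov / Var = 0.0254 / 0.0196 = 1.2959
Treynor = (Rp − Rf) / β = (19.58% − 2.18%) / 1.2959 = 17.40 / 1.2959 = 13.4270

13.43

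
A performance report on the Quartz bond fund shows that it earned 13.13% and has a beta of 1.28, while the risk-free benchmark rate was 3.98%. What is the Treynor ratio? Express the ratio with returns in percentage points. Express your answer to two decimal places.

7.15

Treynor = (Rp − Rf) / β = (13.13% − 3.98%) / 1.28 = 9.15 / 1.28 = 7.1484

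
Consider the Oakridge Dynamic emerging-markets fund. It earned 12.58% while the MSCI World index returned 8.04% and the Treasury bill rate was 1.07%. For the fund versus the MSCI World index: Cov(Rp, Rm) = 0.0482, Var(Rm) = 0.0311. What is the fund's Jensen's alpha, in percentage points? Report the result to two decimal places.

0.71

β = Cov / Var = 0.0482 / 0.0311 = 1.5498
E[R] = Rf + β(Rm − Rf) = 1.07% + 1.5498 × (8.04% − 1.07%) = 11.8721%
α = Rp − E[R] = 12.58% − 11.8721% = 0.7079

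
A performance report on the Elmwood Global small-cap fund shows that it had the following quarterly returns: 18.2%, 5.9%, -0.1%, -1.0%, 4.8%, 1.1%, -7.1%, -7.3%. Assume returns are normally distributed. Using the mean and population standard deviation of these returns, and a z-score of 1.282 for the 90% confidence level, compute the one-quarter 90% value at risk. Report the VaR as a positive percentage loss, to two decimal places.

8.00

μ = (18.2 + 5.9 − 0.1 − 1 + 4.8 + 1.1 − 7.1 − 7.3) / 8 = 1.8125%
Σ(r − μ)² = (18.2 − 1.8125)² + (5.9 − 1.8125)² + … = 468.7288
population σ = √(468.7288 / 8) = √58.5911 = 7.6545%
VaR = −(μ − z·σ) = −(1.8125 − 1.282 × 7.6545) = −(-8.0006) = 8.0006%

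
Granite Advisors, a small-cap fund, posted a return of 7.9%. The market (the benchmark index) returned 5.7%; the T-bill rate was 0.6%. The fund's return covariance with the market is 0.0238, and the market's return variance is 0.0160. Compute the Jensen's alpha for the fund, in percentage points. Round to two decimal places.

-0.29

β = Cov / Var = 0.0238 / 0.0160 = 1.4875
E[R] = Rf + β(Rm − Rf) = 0.6% + 1.4875 × (5.7% − 0.6%) = 8.1863%
α = Rp − E[R] = 7.9% − 8.1863% = -0.2863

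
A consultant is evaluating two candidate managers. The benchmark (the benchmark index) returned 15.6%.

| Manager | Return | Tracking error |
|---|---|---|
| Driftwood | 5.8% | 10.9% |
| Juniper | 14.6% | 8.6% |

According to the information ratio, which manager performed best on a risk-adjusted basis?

Juniper

Driftwood: IR = (5.8% − 15.6%) / 10.9% = -0.899
Juniper: IR = (14.6% − 15.6%) / 8.6% = -0.116
Highest: Juniper (-0.116).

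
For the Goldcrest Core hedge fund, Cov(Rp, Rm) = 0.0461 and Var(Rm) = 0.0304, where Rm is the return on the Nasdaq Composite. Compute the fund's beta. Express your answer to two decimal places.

1.52

β = Cov(Rp, Rm) / Var(Rm) = 0.0461 / 0.0304 = 1.5164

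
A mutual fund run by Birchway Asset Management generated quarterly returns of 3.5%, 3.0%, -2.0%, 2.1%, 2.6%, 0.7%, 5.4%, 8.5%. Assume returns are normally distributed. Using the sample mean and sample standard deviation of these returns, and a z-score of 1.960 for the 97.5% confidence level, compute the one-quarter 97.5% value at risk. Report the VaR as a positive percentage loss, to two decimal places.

3.11

Mean return r̄ = 23.80 / 8 = 2.9750%
Sample std dev = √[67.5150 / 7] = 3.1056%
VaR = −(r̄ − z·σ) = −(2.9750 − 1.960 × 3.1056) = −(-3.1120) = 3.1120%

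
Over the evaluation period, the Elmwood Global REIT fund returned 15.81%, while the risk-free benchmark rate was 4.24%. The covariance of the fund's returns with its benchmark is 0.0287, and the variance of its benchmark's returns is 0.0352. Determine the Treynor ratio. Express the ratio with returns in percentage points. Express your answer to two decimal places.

β = Cov / Var = 0.0287 / 0.0352 = 0.8153
Treynor = (Rp − Rf) / β = (15.81% − 4.24%) / 0.8153 = 11.57 / 0.8153 = 14.1911

14.19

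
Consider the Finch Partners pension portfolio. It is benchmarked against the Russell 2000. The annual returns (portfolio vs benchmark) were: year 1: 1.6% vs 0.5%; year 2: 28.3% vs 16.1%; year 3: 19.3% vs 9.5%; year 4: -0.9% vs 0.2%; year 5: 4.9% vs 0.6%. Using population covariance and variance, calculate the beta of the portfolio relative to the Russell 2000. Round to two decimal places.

1.73

r̄p = 10.6400%,  r̄m = 5.3800%
Cov = Σ(rp − r̄p)(rm − r̄m) / 5 = 71.2648
Var(rm) = Σ(rm − r̄m)² / 5 = 41.0776
β = Cov / Var = 71.2648 / 41.0776 = 1.7349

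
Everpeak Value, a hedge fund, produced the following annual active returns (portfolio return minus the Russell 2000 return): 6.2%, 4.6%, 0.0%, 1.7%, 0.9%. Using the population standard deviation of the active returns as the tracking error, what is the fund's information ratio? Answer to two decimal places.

Mean return r̄ = 13.40 / 5 = 2.6800%
Population std dev = √[27.3880 / 5] = 2.3404%
IR = r̄ / tracking error = 2.6800 / 2.3404 = 1.1451

1.15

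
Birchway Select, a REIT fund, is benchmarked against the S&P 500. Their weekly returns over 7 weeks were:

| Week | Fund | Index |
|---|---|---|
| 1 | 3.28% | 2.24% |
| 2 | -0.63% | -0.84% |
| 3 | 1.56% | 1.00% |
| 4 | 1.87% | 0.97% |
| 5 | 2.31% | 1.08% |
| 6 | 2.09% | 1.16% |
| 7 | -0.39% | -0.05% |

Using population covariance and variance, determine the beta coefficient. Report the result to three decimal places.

1.419

r̄p = 1.4414%,  r̄m = 0.7943%
Cov = Σ(rp − r̄p)(rm − r̄m) / 7 = 1.1678
Var(rm) = Σ(rm − r̄m)² / 7 = 0.8232
β = Cov / Var = 1.1678 / 0.8232 = 1.4186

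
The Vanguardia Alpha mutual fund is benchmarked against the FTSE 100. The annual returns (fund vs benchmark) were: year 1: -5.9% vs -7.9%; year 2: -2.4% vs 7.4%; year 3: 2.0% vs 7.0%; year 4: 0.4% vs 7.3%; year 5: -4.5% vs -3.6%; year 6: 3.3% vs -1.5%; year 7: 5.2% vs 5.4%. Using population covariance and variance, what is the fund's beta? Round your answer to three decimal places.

0.378

r̄p = -0.2714%,  r̄m = 2.0143%
Cov = Σ(rp − r̄p)(rm − r̄m) / 7 = 12.7039
Var(rm) = Σ(rm − r̄m)² / 7 = 33.6327
β = Cov / Var = 12.7039 / 33.6327 = 0.3777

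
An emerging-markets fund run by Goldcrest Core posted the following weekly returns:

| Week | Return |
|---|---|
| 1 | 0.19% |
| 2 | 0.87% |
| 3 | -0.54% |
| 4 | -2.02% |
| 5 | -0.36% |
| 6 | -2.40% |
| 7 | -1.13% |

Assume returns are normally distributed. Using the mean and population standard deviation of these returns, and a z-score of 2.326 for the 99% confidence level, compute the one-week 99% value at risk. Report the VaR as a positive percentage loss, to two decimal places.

r̄ = (0.19 + 0.87 − 0.54 − 2.02 − 0.36 − 2.4 − 1.13) / 7 = -0.7700%
Population σ = √[Σ(r − r̄)² / 7] = √[8.1812 / 7] = √1.1687 = 1.0811%
VaR = −(r̄ − z·σ) = −(-0.7700 − 2.326 × 1.0811) = −(-3.2846) = 3.2846%

3.28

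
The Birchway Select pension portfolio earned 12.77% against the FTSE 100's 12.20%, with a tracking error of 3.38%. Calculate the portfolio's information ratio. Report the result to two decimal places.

0.17

IR = (Rp − Rb) / TE = (12.77% − 12.20%) / 3.38% = 0.57% / 3.38% = 0.1686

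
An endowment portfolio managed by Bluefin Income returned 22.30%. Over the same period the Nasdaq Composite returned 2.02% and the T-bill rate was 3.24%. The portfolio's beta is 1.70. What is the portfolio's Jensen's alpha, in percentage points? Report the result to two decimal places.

CAPM expected return = Rf + β(Rm − Rf) = 3.24% + 1.70 × (2.02% − 3.24%) = 3.24 + 1.70 × -1.22 = 1.1660%
Jensen's α = Rp − E[R] = 22.30% − 1.1660% = 21.1340

21.13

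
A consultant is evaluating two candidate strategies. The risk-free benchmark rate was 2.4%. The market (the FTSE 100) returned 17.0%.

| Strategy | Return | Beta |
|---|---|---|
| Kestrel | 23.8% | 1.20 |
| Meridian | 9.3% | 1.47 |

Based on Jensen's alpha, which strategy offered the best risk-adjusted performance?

Kestrel

Kestrel: α = 23.8% − [2.4% + 1.20 × (17.0% − 2.4%)] = 3.880
Meridian: α = 9.3% − [2.4% + 1.47 × (17.0% − 2.4%)] = -14.562
Highest: Kestrel (3.880).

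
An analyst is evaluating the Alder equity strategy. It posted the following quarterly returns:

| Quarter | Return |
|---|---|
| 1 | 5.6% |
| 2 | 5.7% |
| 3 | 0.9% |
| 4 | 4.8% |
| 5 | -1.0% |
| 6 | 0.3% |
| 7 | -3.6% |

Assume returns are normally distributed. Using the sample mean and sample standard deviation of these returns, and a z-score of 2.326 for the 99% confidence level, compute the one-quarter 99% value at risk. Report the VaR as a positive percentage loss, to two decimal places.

μ = (5.6 + 5.7 + 0.9 + 4.8 − 1 + 0.3 − 3.6) / 7 = 1.8143%
Σ(r − μ)² = 78.7086; sample σ = √(78.7086/6) = 3.6219%
VaR = −(μ − z·σ) = −(1.8143 − 2.326 × 3.6219) = −(-6.6102) = 6.6102%

6.61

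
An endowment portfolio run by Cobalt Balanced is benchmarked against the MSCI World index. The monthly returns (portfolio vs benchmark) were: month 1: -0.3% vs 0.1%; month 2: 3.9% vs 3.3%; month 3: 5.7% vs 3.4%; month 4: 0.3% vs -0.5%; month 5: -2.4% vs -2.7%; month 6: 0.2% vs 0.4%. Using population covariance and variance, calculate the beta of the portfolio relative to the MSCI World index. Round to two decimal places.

r̄p = 1.2333%,  r̄m = 0.6667%
Cov = Σ(rp − r̄p)(rm − r̄m) / 6 = 5.6161
Var(rm) = Σ(rm − r̄m)² / 6 = 4.5822
β = Cov / Var = 5.6161 / 4.5822 = 1.2256

1.23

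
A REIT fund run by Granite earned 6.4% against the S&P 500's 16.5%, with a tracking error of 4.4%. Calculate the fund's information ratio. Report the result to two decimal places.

-2.30

IR = (Rp − Rb) / TE = (6.4% − 16.5%) / 4.4% = -10.10% / 4.4% = -2.2955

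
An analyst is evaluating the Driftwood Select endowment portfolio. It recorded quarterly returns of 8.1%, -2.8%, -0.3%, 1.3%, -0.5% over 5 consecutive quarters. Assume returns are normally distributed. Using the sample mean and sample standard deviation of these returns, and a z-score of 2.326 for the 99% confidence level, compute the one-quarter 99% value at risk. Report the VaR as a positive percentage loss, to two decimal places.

Mean return r̄ = 5.80 / 5 = 1.1600%
Σ(r − r̄)² = (8.1 − 1.1600)² + (-2.8 − 1.1600)² + … = 68.7520
sample σ = √(68.7520 / 4) = √17.1880 = 4.1458%
VaR = −(r̄ − z·σ) = −(1.1600 − 2.326 × 4.1458) = −(-8.4831) = 8.4831%

8.48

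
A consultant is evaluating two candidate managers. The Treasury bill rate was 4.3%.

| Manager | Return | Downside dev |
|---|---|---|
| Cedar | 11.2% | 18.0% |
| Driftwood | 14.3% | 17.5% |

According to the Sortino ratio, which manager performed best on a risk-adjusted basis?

Driftwood

Cedar: Sortino ratio = (11.2% − 4.3%) / 18.0% = 0.383
Driftwood: Sortino ratio = (14.3% − 4.3%) / 17.5% = 0.571
Highest: Driftwood (0.571).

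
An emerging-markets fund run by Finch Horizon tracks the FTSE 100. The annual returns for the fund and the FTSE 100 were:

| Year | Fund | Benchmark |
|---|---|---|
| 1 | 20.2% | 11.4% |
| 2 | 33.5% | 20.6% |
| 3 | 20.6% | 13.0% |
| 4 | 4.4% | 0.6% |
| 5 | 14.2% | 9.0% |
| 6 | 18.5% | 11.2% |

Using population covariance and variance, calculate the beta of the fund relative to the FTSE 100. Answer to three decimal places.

1.459

r̄p = 18.5667%,  r̄m = 10.9667%
Cov = Σ(rp − r̄p)(rm − r̄m) / 6 = 50.6889
Var(rm) = Σ(rm − r̄m)² / 6 = 34.7522
β = Cov / Var = 50.6889 / 34.7522 = 1.4586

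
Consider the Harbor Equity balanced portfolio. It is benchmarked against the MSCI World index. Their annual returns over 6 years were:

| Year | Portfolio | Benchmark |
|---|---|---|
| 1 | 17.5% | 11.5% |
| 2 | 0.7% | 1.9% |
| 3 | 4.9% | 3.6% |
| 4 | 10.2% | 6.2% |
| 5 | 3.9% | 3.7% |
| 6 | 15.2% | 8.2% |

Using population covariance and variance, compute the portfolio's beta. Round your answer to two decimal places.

1.85

r̄p = 8.7333%,  r̄m = 5.8500%
Cov = Σ(rp − r̄p)(rm − r̄m) / 6 = 19.3317
Var(rm) = Σ(rm − r̄m)² / 6 = 10.4758
β = Cov / Var = 19.3317 / 10.4758 = 1.8454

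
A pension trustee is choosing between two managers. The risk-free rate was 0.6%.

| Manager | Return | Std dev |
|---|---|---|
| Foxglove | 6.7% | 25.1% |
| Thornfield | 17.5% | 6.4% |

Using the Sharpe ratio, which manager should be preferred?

Thornfield

Foxglove: Sharpe ratio = (6.7% − 0.6%) / 25.1% = 0.243
Thornfield: Sharpe ratio = (17.5% − 0.6%) / 6.4% = 2.641
Highest: Thornfield (2.641).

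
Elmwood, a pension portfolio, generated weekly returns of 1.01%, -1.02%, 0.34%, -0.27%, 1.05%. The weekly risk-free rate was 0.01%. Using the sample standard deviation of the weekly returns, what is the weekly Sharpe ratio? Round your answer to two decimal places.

0.24

r̄ = (1.01 − 1.02 + 0.34 − 0.27 + 1.05) / 5 = 0.2220%
Sample σ = √[Σ(r − r̄)² / 4] = √[3.1051 / 4] = √0.7763 = 0.8811%
Sharpe = (r̄ − rf) / σ = (0.2220 − 0.01) / 0.8811 = 0.2120 / 0.8811 = 0.2406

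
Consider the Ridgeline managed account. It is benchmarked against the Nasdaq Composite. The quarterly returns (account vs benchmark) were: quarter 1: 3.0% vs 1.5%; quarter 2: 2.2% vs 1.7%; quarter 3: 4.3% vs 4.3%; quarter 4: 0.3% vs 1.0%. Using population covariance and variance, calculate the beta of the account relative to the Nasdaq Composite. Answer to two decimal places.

r̄p = 2.4500%,  r̄m = 2.1250%
Cov = Σ(rp − r̄p)(rm − r̄m) / 4 = 1.5513
Var(rm) = Σ(rm − r̄m)² / 4 = 1.6419
β = Cov / Var = 1.5513 / 1.6419 = 0.9448

0.94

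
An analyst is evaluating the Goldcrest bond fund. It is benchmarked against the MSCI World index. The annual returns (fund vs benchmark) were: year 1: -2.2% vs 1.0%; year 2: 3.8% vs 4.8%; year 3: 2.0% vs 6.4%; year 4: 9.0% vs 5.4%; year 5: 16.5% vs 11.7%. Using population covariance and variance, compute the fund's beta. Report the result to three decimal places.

r̄p = 5.8200%,  r̄m = 5.8600%
Cov = Σ(rp − r̄p)(rm − r̄m) / 5 = 19.9928
Var(rm) = Σ(rm − r̄m)² / 5 = 11.8704
β = Cov / Var = 19.9928 / 11.8704 = 1.6843

1.684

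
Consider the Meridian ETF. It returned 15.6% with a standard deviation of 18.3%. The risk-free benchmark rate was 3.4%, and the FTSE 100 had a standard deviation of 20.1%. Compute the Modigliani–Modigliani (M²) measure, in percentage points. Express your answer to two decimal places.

16.80

Sharpe = (Rp − Rf) / σp = (15.6% − 3.4%) / 18.3% = 0.6667
M² = Rf + Sharpe × σm = 3.4% + 0.6667 × 20.1% = 16.8007%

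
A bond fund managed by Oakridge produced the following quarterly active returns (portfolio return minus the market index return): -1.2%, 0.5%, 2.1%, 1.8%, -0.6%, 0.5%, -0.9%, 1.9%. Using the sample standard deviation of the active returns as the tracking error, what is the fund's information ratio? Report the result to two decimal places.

0.39

r̄ = (-1.2 + 0.5 + 2.1 + 1.8 − 0.6 + 0.5 − 0.9 + 1.9) / 8 = 0.5125%
Σ(r − r̄)² = 12.2688; sample σ = √(12.2688/7) = 1.3239%
IR = r̄ / tracking error = 0.5125 / 1.3239 = 0.3871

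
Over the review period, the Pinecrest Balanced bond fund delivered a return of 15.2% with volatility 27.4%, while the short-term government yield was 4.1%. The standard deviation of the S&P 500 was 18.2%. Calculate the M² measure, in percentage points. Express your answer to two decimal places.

Sharpe = (Rp − Rf) / σp = (15.2% − 4.1%) / 27.4% = 0.4051
M² = Rf + Sharpe × σm = 4.1% + 0.4051 × 18.2% = 11.4728%

11.47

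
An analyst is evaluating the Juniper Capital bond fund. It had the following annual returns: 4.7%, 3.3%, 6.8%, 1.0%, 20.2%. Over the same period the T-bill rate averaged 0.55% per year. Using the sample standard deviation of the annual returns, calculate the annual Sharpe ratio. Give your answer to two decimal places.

0.88

r̄ = (4.7 + 3.3 + 6.8 + 1 + 20.2) / 5 = 36.00 / 5 = 7.2000%
Sample std dev = √[229.0600 / 4] = 7.5674%
Sharpe = (r̄ − rf) / σ = (7.2000 − 0.55) / 7.5674 = 6.6500 / 7.5674 = 0.8788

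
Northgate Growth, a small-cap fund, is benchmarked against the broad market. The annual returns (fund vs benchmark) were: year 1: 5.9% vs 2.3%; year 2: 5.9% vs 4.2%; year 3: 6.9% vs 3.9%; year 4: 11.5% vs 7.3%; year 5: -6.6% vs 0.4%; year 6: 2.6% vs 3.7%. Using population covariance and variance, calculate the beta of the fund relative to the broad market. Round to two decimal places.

2.34

r̄p = 4.3667%,  r̄m = 3.6333%
Cov = Σ(rp − r̄p)(rm − r̄m) / 6 = 10.1661
Var(rm) = Σ(rm − r̄m)² / 6 = 4.3456
β = Cov / Var = 10.1661 / 4.3456 = 2.3394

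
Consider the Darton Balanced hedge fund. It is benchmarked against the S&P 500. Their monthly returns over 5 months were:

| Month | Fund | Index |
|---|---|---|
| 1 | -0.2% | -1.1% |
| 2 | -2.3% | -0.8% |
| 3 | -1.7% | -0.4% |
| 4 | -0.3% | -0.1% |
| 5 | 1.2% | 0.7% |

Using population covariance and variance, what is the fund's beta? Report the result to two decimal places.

1.29

r̄p = -0.6600%,  r̄m = -0.3400%
Cov = Σ(rp − r̄p)(rm − r̄m) / 5 = 0.4976
Var(rm) = Σ(rm − r̄m)² / 5 = 0.3864
β = Cov / Var = 0.4976 / 0.3864 = 1.2878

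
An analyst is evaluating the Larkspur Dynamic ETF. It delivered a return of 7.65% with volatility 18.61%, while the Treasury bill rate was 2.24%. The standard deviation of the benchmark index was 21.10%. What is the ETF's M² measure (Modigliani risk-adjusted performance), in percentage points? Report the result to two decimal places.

Sharpe = (Rp − Rf) / σp = (7.65% − 2.24%) / 18.61% = 0.2907
M² = Rf + Sharpe × σm = 2.24% + 0.2907 × 21.10% = 8.3738%

8.37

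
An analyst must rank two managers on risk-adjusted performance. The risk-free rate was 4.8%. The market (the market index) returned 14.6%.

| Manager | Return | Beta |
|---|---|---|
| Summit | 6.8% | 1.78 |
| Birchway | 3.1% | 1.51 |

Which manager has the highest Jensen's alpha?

Summit: α = 6.8% − [4.8% + 1.78 × (14.6% − 4.8%)] = -15.444
Birchway: α = 3.1% − [4.8% + 1.51 × (14.6% − 4.8%)] = -16.498
Highest: Summit (-15.444).

Summit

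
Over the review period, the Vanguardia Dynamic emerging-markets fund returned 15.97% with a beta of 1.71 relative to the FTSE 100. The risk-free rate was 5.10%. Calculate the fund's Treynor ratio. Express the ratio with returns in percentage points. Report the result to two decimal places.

6.36

Treynor = (Rp − Rf) / β = (15.97% − 5.10%) / 1.71 = 10.87 / 1.71 = 6.3567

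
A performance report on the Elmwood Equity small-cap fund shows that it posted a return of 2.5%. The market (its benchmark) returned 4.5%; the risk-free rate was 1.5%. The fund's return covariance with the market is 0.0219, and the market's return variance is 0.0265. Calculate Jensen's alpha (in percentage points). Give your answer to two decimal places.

-1.48

β = Cov / Var = 0.0219 / 0.0265 = 0.8264
E[R] = Rf + β(Rm − Rf) = 1.5% + 0.8264 × (4.5% − 1.5%) = 3.9792%
α = Rp − E[R] = 2.5% − 3.9792% = -1.4792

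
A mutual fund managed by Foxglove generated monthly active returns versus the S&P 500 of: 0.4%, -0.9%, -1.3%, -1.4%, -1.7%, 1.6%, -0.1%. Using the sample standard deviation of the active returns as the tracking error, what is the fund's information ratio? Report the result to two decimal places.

-0.41

Mean return r̄ = -3.40 / 7 = -0.4857%
Sample σ = √[Σ(r − r̄)² / 6] = √[8.4286 / 6] = √1.4048 = 1.1852%
IR = r̄ / tracking error = -0.4857 / 1.1852 = -0.4098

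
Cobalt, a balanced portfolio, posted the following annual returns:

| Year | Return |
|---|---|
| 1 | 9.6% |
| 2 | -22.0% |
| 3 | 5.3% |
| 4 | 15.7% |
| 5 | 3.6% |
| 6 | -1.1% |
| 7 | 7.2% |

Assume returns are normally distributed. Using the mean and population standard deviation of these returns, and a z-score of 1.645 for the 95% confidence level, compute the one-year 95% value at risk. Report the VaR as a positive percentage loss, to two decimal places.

μ = (9.6 − 22 + 5.3 + 15.7 + 3.6 − 1.1 + 7.2) / 7 = 2.6143%
Population std dev = √[868.9086 / 7] = 11.1414%
VaR = −(μ − z·σ) = −(2.6143 − 1.645 × 11.1414) = −(-15.7133) = 15.7133%

15.71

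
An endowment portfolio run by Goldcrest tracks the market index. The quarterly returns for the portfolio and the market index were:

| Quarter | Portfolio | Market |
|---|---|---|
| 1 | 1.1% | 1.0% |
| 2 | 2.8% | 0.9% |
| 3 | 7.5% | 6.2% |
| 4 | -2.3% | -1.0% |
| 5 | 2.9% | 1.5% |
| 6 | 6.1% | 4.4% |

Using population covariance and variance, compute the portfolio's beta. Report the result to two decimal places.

r̄p = 3.0167%,  r̄m = 2.1667%
Cov = Σ(rp − r̄p)(rm − r̄m) / 6 = 7.3989
Var(rm) = Σ(rm − r̄m)² / 6 = 5.7822
β = Cov / Var = 7.3989 / 5.7822 = 1.2796

1.28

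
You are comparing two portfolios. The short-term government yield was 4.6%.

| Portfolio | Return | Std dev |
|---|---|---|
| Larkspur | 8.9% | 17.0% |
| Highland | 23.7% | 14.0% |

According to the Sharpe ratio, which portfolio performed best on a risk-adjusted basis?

Larkspur: Sharpe ratio = (8.9% − 4.6%) / 17.0% = 0.253
Highland: Sharpe ratio = (23.7% − 4.6%) / 14.0% = 1.364
Highest: Highland (1.364).

Highland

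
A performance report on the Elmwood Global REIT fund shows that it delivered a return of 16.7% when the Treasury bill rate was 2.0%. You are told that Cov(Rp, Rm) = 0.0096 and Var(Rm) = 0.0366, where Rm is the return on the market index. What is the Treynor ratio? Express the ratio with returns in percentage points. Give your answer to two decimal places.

56.04

β = Cov / Var = 0.0096 / 0.0366 = 0.2623
Treynor = (Rp − Rf) / β = (16.7% − 2.0%) / 0.2623 = 14.70 / 0.2623 = 56.0427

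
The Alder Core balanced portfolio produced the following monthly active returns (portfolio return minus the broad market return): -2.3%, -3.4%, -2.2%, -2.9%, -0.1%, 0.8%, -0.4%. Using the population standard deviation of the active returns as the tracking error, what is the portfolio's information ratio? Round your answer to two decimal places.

μ = (-2.3 − 3.4 − 2.2 − 2.9 − 0.1 + 0.8 − 0.4) / 7 = -1.5000%
Σ(r − μ)² = 15.1600; population σ = √(15.1600/7) = 1.4716%
IR = μ / tracking error = -1.5000 / 1.4716 = -1.0193

-1.02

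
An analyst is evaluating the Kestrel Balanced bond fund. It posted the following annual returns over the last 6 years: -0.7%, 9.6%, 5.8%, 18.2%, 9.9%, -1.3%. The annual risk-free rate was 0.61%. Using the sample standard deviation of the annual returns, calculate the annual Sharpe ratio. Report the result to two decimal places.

0.86

Mean return μ = 41.50 / 6 = 6.9167%
Sample σ = √[Σ(r − μ)² / 5] = √[270.1883 / 5] = √54.0377 = 7.3510%
Sharpe = (μ − rf) / σ = (6.9167 − 0.61) / 7.3510 = 6.3067 / 7.3510 = 0.8579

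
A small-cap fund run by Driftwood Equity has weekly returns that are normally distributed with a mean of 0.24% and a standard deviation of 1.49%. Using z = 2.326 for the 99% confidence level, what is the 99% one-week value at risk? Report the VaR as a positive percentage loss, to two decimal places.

VaR (as % loss) = −(μ − z·σ) = −(0.24% − 2.326 × 1.49%) = −(-3.22574%) = 3.22574%

3.23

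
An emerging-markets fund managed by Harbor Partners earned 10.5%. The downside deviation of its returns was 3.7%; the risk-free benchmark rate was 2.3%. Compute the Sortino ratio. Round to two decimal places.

Sortino = (Rp − Rf) / σd = (10.5% − 2.3%) / 3.7% = 8.20% / 3.7% = 2.2162

2.22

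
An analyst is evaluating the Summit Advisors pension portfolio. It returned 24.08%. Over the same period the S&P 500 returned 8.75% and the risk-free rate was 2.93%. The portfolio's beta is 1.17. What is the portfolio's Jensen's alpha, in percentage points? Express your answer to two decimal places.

CAPM expected return = Rf + β(Rm − Rf) = 2.93% + 1.17 × (8.75% − 2.93%) = 2.93 + 1.17 × 5.82 = 9.7394%
Jensen's α = Rp − E[R] = 24.08% − 9.7394% = 14.3406

14.34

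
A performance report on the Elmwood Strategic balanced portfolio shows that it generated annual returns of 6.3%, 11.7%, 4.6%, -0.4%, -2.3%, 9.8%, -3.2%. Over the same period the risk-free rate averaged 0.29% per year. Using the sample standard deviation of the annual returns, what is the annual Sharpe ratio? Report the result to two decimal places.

μ = (6.3 + 11.7 + 4.6 − 0.4 − 2.3 + 9.8 − 3.2) / 7 = 3.7857%
Σ(r − μ)² = 209.1486; sample σ = √(209.1486/6) = 5.9041%
Sharpe = (μ − rf) / σ = (3.7857 − 0.29) / 5.9041 = 3.4957 / 5.9041 = 0.5921

0.59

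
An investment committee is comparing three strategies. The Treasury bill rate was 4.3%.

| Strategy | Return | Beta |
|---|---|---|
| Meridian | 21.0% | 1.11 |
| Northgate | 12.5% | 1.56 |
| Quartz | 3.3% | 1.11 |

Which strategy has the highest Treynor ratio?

Meridian: Treynor = (21.0% − 4.3%) / 1.11 = 15.045
Northgate: Treynor = (12.5% − 4.3%) / 1.56 = 5.256
Quartz: Treynor = (3.3% − 4.3%) / 1.11 = -0.901
Highest: Meridian (15.045).

Meridian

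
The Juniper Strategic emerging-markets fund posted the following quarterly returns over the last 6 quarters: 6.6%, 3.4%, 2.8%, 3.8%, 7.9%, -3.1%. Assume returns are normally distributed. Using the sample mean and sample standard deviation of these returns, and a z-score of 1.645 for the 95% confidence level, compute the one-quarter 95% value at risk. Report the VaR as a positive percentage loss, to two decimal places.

2.72

Mean return r̄ = 21.40 / 6 = 3.5667%
Σ(r − r̄)² = (6.6 − 3.5667)² + (3.4 − 3.5667)² + (2.8 − 3.5667)² + … = 73.0933
σ = √[73.0933 / 5] = 3.8234%
VaR = −(r̄ − z·σ) = −(3.5667 − 1.645 × 3.8234) = −(-2.7228) = 2.7228%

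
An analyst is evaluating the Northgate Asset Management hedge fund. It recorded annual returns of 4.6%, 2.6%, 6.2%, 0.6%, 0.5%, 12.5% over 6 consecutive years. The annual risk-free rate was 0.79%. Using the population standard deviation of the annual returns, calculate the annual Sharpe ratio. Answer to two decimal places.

r̄ = (4.6 + 2.6 + 6.2 + 0.6 + 0.5 + 12.5) / 6 = 27.00 / 6 = 4.5000%
Σ(r − r̄)² = (4.6 − 4.5000)² + (2.6 − 4.5000)² + (6.2 − 4.5000)² + … = 101.7200
population σ = √(101.7200 / 6) = √16.9533 = 4.1174%
Sharpe = (r̄ − rf) / σ = (4.5000 − 0.79) / 4.1174 = 3.7100 / 4.1174 = 0.9011

0.90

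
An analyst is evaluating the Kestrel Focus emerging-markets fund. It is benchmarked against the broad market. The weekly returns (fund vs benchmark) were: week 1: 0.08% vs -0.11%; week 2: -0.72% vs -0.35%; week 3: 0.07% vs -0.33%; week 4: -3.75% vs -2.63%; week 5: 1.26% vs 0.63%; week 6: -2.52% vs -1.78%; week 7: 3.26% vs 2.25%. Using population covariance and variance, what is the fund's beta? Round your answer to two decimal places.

1.46

r̄p = -0.3314%,  r̄m = -0.3314%
Cov = Σ(rp − r̄p)(rm − r̄m) / 7 = 3.1326
Var(rm) = Σ(rm − r̄m)² / 7 = 2.1456
β = Cov / Var = 3.1326 / 2.1456 = 1.4600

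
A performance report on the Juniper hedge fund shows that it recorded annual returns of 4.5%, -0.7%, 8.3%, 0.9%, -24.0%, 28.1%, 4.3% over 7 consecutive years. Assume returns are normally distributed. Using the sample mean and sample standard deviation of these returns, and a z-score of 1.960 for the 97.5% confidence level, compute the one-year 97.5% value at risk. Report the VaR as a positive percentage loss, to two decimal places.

Mean return r̄ = 21.40 / 7 = 3.0571%
Sample std dev = √[1409.1171 / 6] = 15.3249%
VaR = −(r̄ − z·σ) = −(3.0571 − 1.960 × 15.3249) = −(-26.9797) = 26.9797%

26.98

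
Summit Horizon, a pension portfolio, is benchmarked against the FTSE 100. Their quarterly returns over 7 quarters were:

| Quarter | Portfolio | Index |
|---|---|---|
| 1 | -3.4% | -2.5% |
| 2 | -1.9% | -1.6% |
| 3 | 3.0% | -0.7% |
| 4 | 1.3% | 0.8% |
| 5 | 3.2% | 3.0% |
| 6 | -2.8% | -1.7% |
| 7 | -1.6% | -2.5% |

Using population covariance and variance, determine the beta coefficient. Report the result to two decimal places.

1.12

r̄p = -0.3143%,  r̄m = -0.7429%
Cov = Σ(rp − r̄p)(rm − r̄m) / 7 = 3.8865
Var(rm) = Σ(rm − r̄m)² / 7 = 3.4596
β = Cov / Var = 3.8865 / 3.4596 = 1.1234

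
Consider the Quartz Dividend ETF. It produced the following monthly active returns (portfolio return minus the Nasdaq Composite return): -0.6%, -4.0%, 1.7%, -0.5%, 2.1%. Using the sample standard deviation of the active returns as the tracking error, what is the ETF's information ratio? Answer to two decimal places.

-0.11

μ = (-0.6 − 4 + 1.7 − 0.5 + 2.1) / 5 = -1.30 / 5 = -0.2600%
Sample std dev = √[23.5720 / 4] = 2.4276%
IR = μ / tracking error = -0.2600 / 2.4276 = -0.1071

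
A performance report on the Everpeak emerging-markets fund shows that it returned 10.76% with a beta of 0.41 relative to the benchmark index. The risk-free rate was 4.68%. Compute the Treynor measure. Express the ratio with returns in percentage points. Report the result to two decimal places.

Treynor = (Rp − Rf) / β = (10.76% − 4.68%) / 0.41 = 6.08 / 0.41 = 14.8293

14.83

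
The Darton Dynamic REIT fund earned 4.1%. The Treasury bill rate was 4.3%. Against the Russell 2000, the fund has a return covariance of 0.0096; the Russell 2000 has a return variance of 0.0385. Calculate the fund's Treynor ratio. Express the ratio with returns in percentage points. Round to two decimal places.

-0.80

β = Cov / Var = 0.0096 / 0.0385 = 0.2494
Treynor = (Rp − Rf) / β = (4.1% − 4.3%) / 0.2494 = -0.20 / 0.2494 = -0.8019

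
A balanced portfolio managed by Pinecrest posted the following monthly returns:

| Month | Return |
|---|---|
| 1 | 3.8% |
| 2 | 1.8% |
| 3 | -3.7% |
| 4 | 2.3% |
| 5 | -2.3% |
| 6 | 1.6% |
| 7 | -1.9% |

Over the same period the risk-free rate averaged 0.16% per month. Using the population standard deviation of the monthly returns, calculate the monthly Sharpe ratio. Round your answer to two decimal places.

r̄ = (3.8 + 1.8 − 3.7 + 2.3 − 2.3 + 1.6 − 1.9) / 7 = 0.2286%
Population std dev = √[47.7543 / 7] = 2.6119%
Sharpe = (r̄ − rf) / σ = (0.2286 − 0.16) / 2.6119 = 0.0686 / 2.6119 = 0.0263

0.03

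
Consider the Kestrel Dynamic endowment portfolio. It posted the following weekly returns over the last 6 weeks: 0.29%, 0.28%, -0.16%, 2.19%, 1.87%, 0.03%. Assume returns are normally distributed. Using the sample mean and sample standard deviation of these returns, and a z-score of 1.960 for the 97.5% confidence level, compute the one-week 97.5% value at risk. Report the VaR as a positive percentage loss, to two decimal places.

r̄ = (0.29 + 0.28 − 0.16 + 2.19 + 1.87 + 0.03) / 6 = 0.7500%
Sample std dev = √[5.1070 / 5] = 1.0106%
VaR = −(r̄ − z·σ) = −(0.7500 − 1.960 × 1.0106) = −(-1.2308) = 1.2308%

1.23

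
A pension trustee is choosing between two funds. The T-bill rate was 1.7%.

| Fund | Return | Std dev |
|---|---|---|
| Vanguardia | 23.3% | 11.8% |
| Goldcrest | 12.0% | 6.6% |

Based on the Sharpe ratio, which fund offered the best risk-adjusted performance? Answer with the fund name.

Vanguardia

Vanguardia: Sharpe ratio = (23.3% − 1.7%) / 11.8% = 1.831
Goldcrest: Sharpe ratio = (12.0% − 1.7%) / 6.6% = 1.561
Highest: Vanguardia (1.831).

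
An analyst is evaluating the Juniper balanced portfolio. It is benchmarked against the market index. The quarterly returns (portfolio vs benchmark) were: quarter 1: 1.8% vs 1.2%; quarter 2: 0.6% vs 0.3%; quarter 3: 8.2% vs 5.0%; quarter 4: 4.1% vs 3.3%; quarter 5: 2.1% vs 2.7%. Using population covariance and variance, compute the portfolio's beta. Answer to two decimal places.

1.53

r̄p = 3.3600%,  r̄m = 2.5000%
Cov = Σ(rp − r̄p)(rm − r̄m) / 5 = 4.1080
Var(rm) = Σ(rm − r̄m)² / 5 = 2.6920
β = Cov / Var = 4.1080 / 2.6920 = 1.5260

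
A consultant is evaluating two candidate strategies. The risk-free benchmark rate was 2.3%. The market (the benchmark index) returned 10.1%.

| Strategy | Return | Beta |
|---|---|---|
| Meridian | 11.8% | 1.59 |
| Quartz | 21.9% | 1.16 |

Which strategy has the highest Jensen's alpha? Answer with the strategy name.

Meridian: α = 11.8% − [2.3% + 1.59 × (10.1% − 2.3%)] = -2.902
Quartz: α = 21.9% − [2.3% + 1.16 × (10.1% − 2.3%)] = 10.552
Highest: Quartz (10.552).

Quartz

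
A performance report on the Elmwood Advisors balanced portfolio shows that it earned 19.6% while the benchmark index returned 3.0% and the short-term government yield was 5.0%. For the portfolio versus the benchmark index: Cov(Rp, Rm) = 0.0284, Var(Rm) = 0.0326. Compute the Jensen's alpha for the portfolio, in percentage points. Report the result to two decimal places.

β = Cov / Var = 0.0284 / 0.0326 = 0.8712
E[R] = Rf + β(Rm − Rf) = 5.0% + 0.8712 × (3.0% − 5.0%) = 3.2576%
α = Rp − E[R] = 19.6% − 3.2576% = 16.3424

16.34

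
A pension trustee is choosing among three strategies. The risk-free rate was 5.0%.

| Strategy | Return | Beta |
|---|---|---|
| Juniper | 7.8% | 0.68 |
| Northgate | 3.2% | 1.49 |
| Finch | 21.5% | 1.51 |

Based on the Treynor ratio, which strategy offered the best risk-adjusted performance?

Juniper: Treynor = (7.8% − 5.0%) / 0.68 = 4.118
Northgate: Treynor = (3.2% − 5.0%) / 1.49 = -1.208
Finch: Treynor = (21.5% − 5.0%) / 1.51 = 10.927
Highest: Finch (10.927).

Finch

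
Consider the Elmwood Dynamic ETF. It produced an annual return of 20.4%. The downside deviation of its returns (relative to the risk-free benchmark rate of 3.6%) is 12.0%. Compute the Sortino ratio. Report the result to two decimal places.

1.40

Sortino = (Rp − Rf) / σd = (20.4% − 3.6%) / 12.0% = 16.80% / 12.0% = 1.4000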